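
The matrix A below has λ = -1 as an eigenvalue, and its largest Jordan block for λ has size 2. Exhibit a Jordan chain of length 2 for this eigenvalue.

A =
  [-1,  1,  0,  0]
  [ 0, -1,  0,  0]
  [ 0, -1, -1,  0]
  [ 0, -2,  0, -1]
A Jordan chain for λ = -1 of length 2:
v_1 = (1, 0, -1, -2)ᵀ
v_2 = (0, 1, 0, 0)ᵀ

Let N = A − (-1)·I. We want v_2 with N^2 v_2 = 0 but N^1 v_2 ≠ 0; then v_{j-1} := N · v_j for j = 2, …, 2.

Pick v_2 = (0, 1, 0, 0)ᵀ.
Then v_1 = N · v_2 = (1, 0, -1, -2)ᵀ.

Sanity check: (A − (-1)·I) v_1 = (0, 0, 0, 0)ᵀ = 0. ✓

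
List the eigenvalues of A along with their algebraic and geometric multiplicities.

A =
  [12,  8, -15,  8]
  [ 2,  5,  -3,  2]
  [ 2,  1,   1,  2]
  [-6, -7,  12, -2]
λ = 4: alg = 4, geom = 2

Step 1 — factor the characteristic polynomial to read off the algebraic multiplicities:
  χ_A(x) = (x - 4)^4

Step 2 — compute geometric multiplicities via the rank-nullity identity g(λ) = n − rank(A − λI):
  rank(A − (4)·I) = 2, so dim ker(A − (4)·I) = n − 2 = 2

Summary:
  λ = 4: algebraic multiplicity = 4, geometric multiplicity = 2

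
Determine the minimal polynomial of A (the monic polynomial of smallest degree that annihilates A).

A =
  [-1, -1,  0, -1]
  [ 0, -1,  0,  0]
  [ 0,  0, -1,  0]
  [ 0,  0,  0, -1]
x^2 + 2*x + 1

The characteristic polynomial is χ_A(x) = (x + 1)^4, so the eigenvalues are known. The minimal polynomial is
  m_A(x) = Π_λ (x − λ)^{k_λ}
where k_λ is the size of the *largest* Jordan block for λ (equivalently, the smallest k with (A − λI)^k v = 0 for every generalised eigenvector v of λ).

  λ = -1: largest Jordan block has size 2, contributing (x + 1)^2

So m_A(x) = (x + 1)^2 = x^2 + 2*x + 1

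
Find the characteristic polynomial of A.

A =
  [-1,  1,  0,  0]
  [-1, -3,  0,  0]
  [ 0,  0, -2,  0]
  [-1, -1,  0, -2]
x^4 + 8*x^3 + 24*x^2 + 32*x + 16

Expanding det(x·I − A) (e.g. by cofactor expansion or by noting that A is similar to its Jordan form J, which has the same characteristic polynomial as A) gives
  χ_A(x) = x^4 + 8*x^3 + 24*x^2 + 32*x + 16
which factors as (x + 2)^4. The eigenvalues (with algebraic multiplicities) are λ = -2 with multiplicity 4.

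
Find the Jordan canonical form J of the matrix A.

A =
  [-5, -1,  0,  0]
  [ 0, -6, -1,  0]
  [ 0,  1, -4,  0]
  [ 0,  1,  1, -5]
J_3(-5) ⊕ J_1(-5)

The characteristic polynomial is
  det(x·I − A) = x^4 + 20*x^3 + 150*x^2 + 500*x + 625 = (x + 5)^4

Eigenvalues and multiplicities (the geometric multiplicity of λ is n − rank(A − λI), which equals the number of Jordan blocks for λ):
  λ = -5: algebraic multiplicity = 4, geometric multiplicity = 2

Determining the block sizes for each eigenvalue:
  λ = -5: with am = 4 and gm = 2, the partition is not yet determined (e.g. several partitions of 4 into 2 parts exist). Let N = A − (-5)·I. Computing rank(N^1) = 2, rank(N^2) = 1, rank(N^3) = 0; the number of blocks of size ≥ j is rank(N^{j−1}) − rank(N^j), giving [2, 1, 1]. So we have 1 block(s) of size 3, 1 block(s) of size 1 → block sizes [3, 1]

Assembling the blocks gives a Jordan form
J =
  [-5,  1,  0,  0]
  [ 0, -5,  1,  0]
  [ 0,  0, -5,  0]
  [ 0,  0,  0, -5]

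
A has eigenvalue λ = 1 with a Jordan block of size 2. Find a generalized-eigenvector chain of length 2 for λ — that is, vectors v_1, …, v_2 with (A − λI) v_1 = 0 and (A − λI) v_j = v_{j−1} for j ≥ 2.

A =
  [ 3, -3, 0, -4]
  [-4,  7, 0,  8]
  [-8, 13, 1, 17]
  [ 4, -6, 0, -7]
A Jordan chain for λ = 1 of length 2:
v_1 = (2, -4, -8, 4)ᵀ
v_2 = (1, 0, 0, 0)ᵀ

Let N = A − (1)·I. We want v_2 with N^2 v_2 = 0 but N^1 v_2 ≠ 0; then v_{j-1} := N · v_j for j = 2, …, 2.

Pick v_2 = (1, 0, 0, 0)ᵀ.
Then v_1 = N · v_2 = (2, -4, -8, 4)ᵀ.

Sanity check: (A − (1)·I) v_1 = (0, 0, 0, 0)ᵀ = 0. ✓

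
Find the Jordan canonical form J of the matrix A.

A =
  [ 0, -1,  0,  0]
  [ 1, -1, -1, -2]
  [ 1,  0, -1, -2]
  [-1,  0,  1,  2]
J_3(0) ⊕ J_1(0)

The characteristic polynomial is
  det(x·I − A) = x^4

Eigenvalues and multiplicities (the geometric multiplicity of λ is n − rank(A − λI), which equals the number of Jordan blocks for λ):
  λ = 0: algebraic multiplicity = 4, geometric multiplicity = 2

Determining the block sizes for each eigenvalue:
  λ = 0: with am = 4 and gm = 2, the partition is not yet determined (e.g. several partitions of 4 into 2 parts exist). Let N = A − (0)·I. Computing rank(N^1) = 2, rank(N^2) = 1, rank(N^3) = 0; the number of blocks of size ≥ j is rank(N^{j−1}) − rank(N^j), giving [2, 1, 1]. So we have 1 block(s) of size 3, 1 block(s) of size 1 → block sizes [3, 1]

Assembling the blocks gives a Jordan form
J =
  [0, 1, 0, 0]
  [0, 0, 1, 0]
  [0, 0, 0, 0]
  [0, 0, 0, 0]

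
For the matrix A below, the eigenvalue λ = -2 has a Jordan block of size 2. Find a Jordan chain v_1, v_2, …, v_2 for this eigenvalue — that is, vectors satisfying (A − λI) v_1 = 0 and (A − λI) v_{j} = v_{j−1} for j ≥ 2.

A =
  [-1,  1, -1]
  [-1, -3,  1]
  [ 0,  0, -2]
A Jordan chain for λ = -2 of length 2:
v_1 = (1, -1, 0)ᵀ
v_2 = (1, 0, 0)ᵀ

Let N = A − (-2)·I. We want v_2 with N^2 v_2 = 0 but N^1 v_2 ≠ 0; then v_{j-1} := N · v_j for j = 2, …, 2.

Pick v_2 = (1, 0, 0)ᵀ.
Then v_1 = N · v_2 = (1, -1, 0)ᵀ.

Sanity check: (A − (-2)·I) v_1 = (0, 0, 0)ᵀ = 0. ✓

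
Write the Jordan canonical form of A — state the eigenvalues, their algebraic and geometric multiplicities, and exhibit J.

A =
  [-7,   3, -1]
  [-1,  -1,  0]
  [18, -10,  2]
J_3(-2)

The characteristic polynomial is
  det(x·I − A) = x^3 + 6*x^2 + 12*x + 8 = (x + 2)^3

Eigenvalues and multiplicities (the geometric multiplicity of λ is n − rank(A − λI), which equals the number of Jordan blocks for λ):
  λ = -2: algebraic multiplicity = 3, geometric multiplicity = 1

Determining the block sizes for each eigenvalue:
  λ = -2: one block (gm = 1), so the single block has size am = 3 → block sizes [3]

Assembling the blocks gives a Jordan form
J =
  [-2,  1,  0]
  [ 0, -2,  1]
  [ 0,  0, -2]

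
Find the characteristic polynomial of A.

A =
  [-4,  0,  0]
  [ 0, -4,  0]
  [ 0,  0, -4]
x^3 + 12*x^2 + 48*x + 64

Expanding det(x·I − A) (e.g. by cofactor expansion or by noting that A is similar to its Jordan form J, which has the same characteristic polynomial as A) gives
  χ_A(x) = x^3 + 12*x^2 + 48*x + 64
which factors as (x + 4)^3. The eigenvalues (with algebraic multiplicities) are λ = -4 with multiplicity 3.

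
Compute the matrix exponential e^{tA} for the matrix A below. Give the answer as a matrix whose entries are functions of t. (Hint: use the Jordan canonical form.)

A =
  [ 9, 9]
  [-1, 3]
e^{tA} =
  [3*t*exp(6*t) + exp(6*t), 9*t*exp(6*t)]
  [-t*exp(6*t), -3*t*exp(6*t) + exp(6*t)]

Strategy: write A = P · J · P⁻¹ where J is a Jordan canonical form, so e^{tA} = P · e^{tJ} · P⁻¹, and e^{tJ} can be computed block-by-block.

A has Jordan form
J =
  [6, 1]
  [0, 6]
(up to reordering of blocks).

Per-block formulas:
  For a 2×2 Jordan block J_2(6): exp(t · J_2(6)) = e^(6t)·(I + t·N), where N is the 2×2 nilpotent shift.

After assembling e^{tJ} and conjugating by P, we get:

e^{tA} =
  [3*t*exp(6*t) + exp(6*t), 9*t*exp(6*t)]
  [-t*exp(6*t), -3*t*exp(6*t) + exp(6*t)]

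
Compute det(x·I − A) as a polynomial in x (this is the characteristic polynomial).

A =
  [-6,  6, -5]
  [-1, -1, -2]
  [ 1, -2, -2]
x^3 + 9*x^2 + 27*x + 27

Expanding det(x·I − A) (e.g. by cofactor expansion or by noting that A is similar to its Jordan form J, which has the same characteristic polynomial as A) gives
  χ_A(x) = x^3 + 9*x^2 + 27*x + 27
which factors as (x + 3)^3. The eigenvalues (with algebraic multiplicities) are λ = -3 with multiplicity 3.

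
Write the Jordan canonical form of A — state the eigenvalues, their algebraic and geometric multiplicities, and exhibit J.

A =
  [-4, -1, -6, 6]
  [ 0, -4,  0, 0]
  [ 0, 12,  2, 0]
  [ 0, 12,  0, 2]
J_2(-4) ⊕ J_1(2) ⊕ J_1(2)

The characteristic polynomial is
  det(x·I − A) = x^4 + 4*x^3 - 12*x^2 - 32*x + 64 = (x - 2)^2*(x + 4)^2

Eigenvalues and multiplicities (the geometric multiplicity of λ is n − rank(A − λI), which equals the number of Jordan blocks for λ):
  λ = -4: algebraic multiplicity = 2, geometric multiplicity = 1
  λ = 2: algebraic multiplicity = 2, geometric multiplicity = 2

Determining the block sizes for each eigenvalue:
  λ = -4: one block (gm = 1), so the single block has size am = 2 → block sizes [2]
  λ = 2: gm = am = 2, so every block has size 1 → block sizes [1, 1]

Assembling the blocks gives a Jordan form
J =
  [-4,  1, 0, 0]
  [ 0, -4, 0, 0]
  [ 0,  0, 2, 0]
  [ 0,  0, 0, 2]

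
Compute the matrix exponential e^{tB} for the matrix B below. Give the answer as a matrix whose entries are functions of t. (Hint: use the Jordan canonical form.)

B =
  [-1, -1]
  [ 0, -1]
e^{tB} =
  [exp(-t), -t*exp(-t)]
  [0, exp(-t)]

Strategy: write B = P · J · P⁻¹ where J is a Jordan canonical form, so e^{tB} = P · e^{tJ} · P⁻¹, and e^{tJ} can be computed block-by-block.

B has Jordan form
J =
  [-1,  1]
  [ 0, -1]
(up to reordering of blocks).

Per-block formulas:
  For a 2×2 Jordan block J_2(-1): exp(t · J_2(-1)) = e^(-1t)·(I + t·N), where N is the 2×2 nilpotent shift.

After assembling e^{tJ} and conjugating by P, we get:

e^{tB} =
  [exp(-t), -t*exp(-t)]
  [0, exp(-t)]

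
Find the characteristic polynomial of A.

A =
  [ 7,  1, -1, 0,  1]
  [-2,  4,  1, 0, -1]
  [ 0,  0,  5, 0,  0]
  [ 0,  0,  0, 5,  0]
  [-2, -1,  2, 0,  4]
x^5 - 25*x^4 + 250*x^3 - 1250*x^2 + 3125*x - 3125

Expanding det(x·I − A) (e.g. by cofactor expansion or by noting that A is similar to its Jordan form J, which has the same characteristic polynomial as A) gives
  χ_A(x) = x^5 - 25*x^4 + 250*x^3 - 1250*x^2 + 3125*x - 3125
which factors as (x - 5)^5. The eigenvalues (with algebraic multiplicities) are λ = 5 with multiplicity 5.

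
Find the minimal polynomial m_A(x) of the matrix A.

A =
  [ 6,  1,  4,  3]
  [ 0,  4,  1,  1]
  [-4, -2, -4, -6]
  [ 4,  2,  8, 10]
x^3 - 12*x^2 + 48*x - 64

The characteristic polynomial is χ_A(x) = (x - 4)^4, so the eigenvalues are known. The minimal polynomial is
  m_A(x) = Π_λ (x − λ)^{k_λ}
where k_λ is the size of the *largest* Jordan block for λ (equivalently, the smallest k with (A − λI)^k v = 0 for every generalised eigenvector v of λ).

  λ = 4: largest Jordan block has size 3, contributing (x − 4)^3

So m_A(x) = (x - 4)^3 = x^3 - 12*x^2 + 48*x - 64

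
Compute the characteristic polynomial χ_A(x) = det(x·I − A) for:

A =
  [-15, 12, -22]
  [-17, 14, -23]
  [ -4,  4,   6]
x^3 - 5*x^2 - 8*x + 48

Expanding det(x·I − A) (e.g. by cofactor expansion or by noting that A is similar to its Jordan form J, which has the same characteristic polynomial as A) gives
  χ_A(x) = x^3 - 5*x^2 - 8*x + 48
which factors as (x - 4)^2*(x + 3). The eigenvalues (with algebraic multiplicities) are λ = -3 with multiplicity 1, λ = 4 with multiplicity 2.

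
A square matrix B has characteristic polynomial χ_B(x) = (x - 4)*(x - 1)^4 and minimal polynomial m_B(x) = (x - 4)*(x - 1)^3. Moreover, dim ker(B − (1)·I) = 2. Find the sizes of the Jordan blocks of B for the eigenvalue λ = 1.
Block sizes for λ = 1: [3, 1]

Step 1 — from the characteristic polynomial, algebraic multiplicity of λ = 1 is 4. From dim ker(B − (1)·I) = 2, there are exactly 2 Jordan blocks for λ = 1.
Step 2 — from the minimal polynomial, the factor (x − 1)^3 tells us the largest block for λ = 1 has size 3.
Step 3 — with total size 4, 2 blocks, and largest block 3, the block sizes (in nonincreasing order) are [3, 1].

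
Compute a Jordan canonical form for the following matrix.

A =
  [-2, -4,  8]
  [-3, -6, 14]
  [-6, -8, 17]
J_1(1) ⊕ J_2(4)

The characteristic polynomial is
  det(x·I − A) = x^3 - 9*x^2 + 24*x - 16 = (x - 4)^2*(x - 1)

Eigenvalues and multiplicities (the geometric multiplicity of λ is n − rank(A − λI), which equals the number of Jordan blocks for λ):
  λ = 1: algebraic multiplicity = 1, geometric multiplicity = 1
  λ = 4: algebraic multiplicity = 2, geometric multiplicity = 1

Determining the block sizes for each eigenvalue:
  λ = 1: one block (gm = 1), so the single block has size am = 1 → block sizes [1]
  λ = 4: one block (gm = 1), so the single block has size am = 2 → block sizes [2]

Assembling the blocks gives a Jordan form
J =
  [1, 0, 0]
  [0, 4, 1]
  [0, 0, 4]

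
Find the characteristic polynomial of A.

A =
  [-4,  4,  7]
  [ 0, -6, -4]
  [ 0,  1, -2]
x^3 + 12*x^2 + 48*x + 64

Expanding det(x·I − A) (e.g. by cofactor expansion or by noting that A is similar to its Jordan form J, which has the same characteristic polynomial as A) gives
  χ_A(x) = x^3 + 12*x^2 + 48*x + 64
which factors as (x + 4)^3. The eigenvalues (with algebraic multiplicities) are λ = -4 with multiplicity 3.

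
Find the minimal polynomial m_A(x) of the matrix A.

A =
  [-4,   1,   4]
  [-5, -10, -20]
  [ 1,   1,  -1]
x^2 + 10*x + 25

The characteristic polynomial is χ_A(x) = (x + 5)^3, so the eigenvalues are known. The minimal polynomial is
  m_A(x) = Π_λ (x − λ)^{k_λ}
where k_λ is the size of the *largest* Jordan block for λ (equivalently, the smallest k with (A − λI)^k v = 0 for every generalised eigenvector v of λ).

  λ = -5: largest Jordan block has size 2, contributing (x + 5)^2

So m_A(x) = (x + 5)^2 = x^2 + 10*x + 25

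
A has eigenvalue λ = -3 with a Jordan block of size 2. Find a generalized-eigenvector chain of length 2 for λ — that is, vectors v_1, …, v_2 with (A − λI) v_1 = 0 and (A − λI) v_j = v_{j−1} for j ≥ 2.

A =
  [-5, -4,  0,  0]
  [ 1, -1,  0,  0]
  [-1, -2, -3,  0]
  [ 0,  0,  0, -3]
A Jordan chain for λ = -3 of length 2:
v_1 = (-2, 1, -1, 0)ᵀ
v_2 = (1, 0, 0, 0)ᵀ

Let N = A − (-3)·I. We want v_2 with N^2 v_2 = 0 but N^1 v_2 ≠ 0; then v_{j-1} := N · v_j for j = 2, …, 2.

Pick v_2 = (1, 0, 0, 0)ᵀ.
Then v_1 = N · v_2 = (-2, 1, -1, 0)ᵀ.

Sanity check: (A − (-3)·I) v_1 = (0, 0, 0, 0)ᵀ = 0. ✓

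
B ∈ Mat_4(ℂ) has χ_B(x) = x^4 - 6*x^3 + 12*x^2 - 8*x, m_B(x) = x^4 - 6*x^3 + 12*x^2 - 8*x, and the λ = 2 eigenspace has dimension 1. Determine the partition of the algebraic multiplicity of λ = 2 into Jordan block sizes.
Block sizes for λ = 2: [3]

Step 1 — from the characteristic polynomial, algebraic multiplicity of λ = 2 is 3. From dim ker(B − (2)·I) = 1, there are exactly 1 Jordan blocks for λ = 2.
Step 2 — from the minimal polynomial, the factor (x − 2)^3 tells us the largest block for λ = 2 has size 3.
Step 3 — with total size 3, 1 blocks, and largest block 3, the block sizes (in nonincreasing order) are [3].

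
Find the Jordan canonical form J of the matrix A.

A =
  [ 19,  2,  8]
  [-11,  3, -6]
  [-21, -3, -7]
J_3(5)

The characteristic polynomial is
  det(x·I − A) = x^3 - 15*x^2 + 75*x - 125 = (x - 5)^3

Eigenvalues and multiplicities (the geometric multiplicity of λ is n − rank(A − λI), which equals the number of Jordan blocks for λ):
  λ = 5: algebraic multiplicity = 3, geometric multiplicity = 1

Determining the block sizes for each eigenvalue:
  λ = 5: one block (gm = 1), so the single block has size am = 3 → block sizes [3]

Assembling the blocks gives a Jordan form
J =
  [5, 1, 0]
  [0, 5, 1]
  [0, 0, 5]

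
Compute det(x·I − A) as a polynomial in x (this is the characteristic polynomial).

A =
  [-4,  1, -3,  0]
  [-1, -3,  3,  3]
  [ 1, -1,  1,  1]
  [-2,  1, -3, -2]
x^4 + 8*x^3 + 24*x^2 + 32*x + 16

Expanding det(x·I − A) (e.g. by cofactor expansion or by noting that A is similar to its Jordan form J, which has the same characteristic polynomial as A) gives
  χ_A(x) = x^4 + 8*x^3 + 24*x^2 + 32*x + 16
which factors as (x + 2)^4. The eigenvalues (with algebraic multiplicities) are λ = -2 with multiplicity 4.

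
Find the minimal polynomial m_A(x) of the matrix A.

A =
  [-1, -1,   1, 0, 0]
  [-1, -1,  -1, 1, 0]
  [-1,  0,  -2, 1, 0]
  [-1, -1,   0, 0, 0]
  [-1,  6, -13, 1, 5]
x^3 - 3*x^2 - 9*x - 5

The characteristic polynomial is χ_A(x) = (x - 5)*(x + 1)^4, so the eigenvalues are known. The minimal polynomial is
  m_A(x) = Π_λ (x − λ)^{k_λ}
where k_λ is the size of the *largest* Jordan block for λ (equivalently, the smallest k with (A − λI)^k v = 0 for every generalised eigenvector v of λ).

  λ = -1: largest Jordan block has size 2, contributing (x + 1)^2
  λ = 5: largest Jordan block has size 1, contributing (x − 5)

So m_A(x) = (x - 5)*(x + 1)^2 = x^3 - 3*x^2 - 9*x - 5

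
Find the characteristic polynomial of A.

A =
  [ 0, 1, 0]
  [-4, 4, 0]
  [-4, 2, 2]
x^3 - 6*x^2 + 12*x - 8

Expanding det(x·I − A) (e.g. by cofactor expansion or by noting that A is similar to its Jordan form J, which has the same characteristic polynomial as A) gives
  χ_A(x) = x^3 - 6*x^2 + 12*x - 8
which factors as (x - 2)^3. The eigenvalues (with algebraic multiplicities) are λ = 2 with multiplicity 3.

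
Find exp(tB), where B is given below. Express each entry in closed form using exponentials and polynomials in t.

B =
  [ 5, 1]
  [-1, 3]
e^{tB} =
  [t*exp(4*t) + exp(4*t), t*exp(4*t)]
  [-t*exp(4*t), -t*exp(4*t) + exp(4*t)]

Strategy: write B = P · J · P⁻¹ where J is a Jordan canonical form, so e^{tB} = P · e^{tJ} · P⁻¹, and e^{tJ} can be computed block-by-block.

B has Jordan form
J =
  [4, 1]
  [0, 4]
(up to reordering of blocks).

Per-block formulas:
  For a 2×2 Jordan block J_2(4): exp(t · J_2(4)) = e^(4t)·(I + t·N), where N is the 2×2 nilpotent shift.

After assembling e^{tJ} and conjugating by P, we get:

e^{tB} =
  [t*exp(4*t) + exp(4*t), t*exp(4*t)]
  [-t*exp(4*t), -t*exp(4*t) + exp(4*t)]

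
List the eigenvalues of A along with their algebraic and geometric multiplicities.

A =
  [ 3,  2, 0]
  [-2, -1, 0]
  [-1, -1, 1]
λ = 1: alg = 3, geom = 2

Step 1 — factor the characteristic polynomial to read off the algebraic multiplicities:
  χ_A(x) = (x - 1)^3

Step 2 — compute geometric multiplicities via the rank-nullity identity g(λ) = n − rank(A − λI):
  rank(A − (1)·I) = 1, so dim ker(A − (1)·I) = n − 1 = 2

Summary:
  λ = 1: algebraic multiplicity = 3, geometric multiplicity = 2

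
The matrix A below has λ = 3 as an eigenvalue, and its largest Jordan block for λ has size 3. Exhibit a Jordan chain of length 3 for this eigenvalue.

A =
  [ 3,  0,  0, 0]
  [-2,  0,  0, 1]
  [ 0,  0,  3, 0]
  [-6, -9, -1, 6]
A Jordan chain for λ = 3 of length 3:
v_1 = (0, -1, 0, -3)ᵀ
v_2 = (0, 0, 0, -1)ᵀ
v_3 = (0, 0, 1, 0)ᵀ

Let N = A − (3)·I. We want v_3 with N^3 v_3 = 0 but N^2 v_3 ≠ 0; then v_{j-1} := N · v_j for j = 3, …, 2.

Pick v_3 = (0, 0, 1, 0)ᵀ.
Then v_2 = N · v_3 = (0, 0, 0, -1)ᵀ.
Then v_1 = N · v_2 = (0, -1, 0, -3)ᵀ.

Sanity check: (A − (3)·I) v_1 = (0, 0, 0, 0)ᵀ = 0. ✓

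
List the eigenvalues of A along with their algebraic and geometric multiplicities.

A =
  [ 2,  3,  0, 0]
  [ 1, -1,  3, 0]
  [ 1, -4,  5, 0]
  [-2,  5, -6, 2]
λ = 2: alg = 4, geom = 2

Step 1 — factor the characteristic polynomial to read off the algebraic multiplicities:
  χ_A(x) = (x - 2)^4

Step 2 — compute geometric multiplicities via the rank-nullity identity g(λ) = n − rank(A − λI):
  rank(A − (2)·I) = 2, so dim ker(A − (2)·I) = n − 2 = 2

Summary:
  λ = 2: algebraic multiplicity = 4, geometric multiplicity = 2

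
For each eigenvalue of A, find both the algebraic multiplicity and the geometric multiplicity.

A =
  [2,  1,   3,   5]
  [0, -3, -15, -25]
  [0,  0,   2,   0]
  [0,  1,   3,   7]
λ = 2: alg = 4, geom = 3

Step 1 — factor the characteristic polynomial to read off the algebraic multiplicities:
  χ_A(x) = (x - 2)^4

Step 2 — compute geometric multiplicities via the rank-nullity identity g(λ) = n − rank(A − λI):
  rank(A − (2)·I) = 1, so dim ker(A − (2)·I) = n − 1 = 3

Summary:
  λ = 2: algebraic multiplicity = 4, geometric multiplicity = 3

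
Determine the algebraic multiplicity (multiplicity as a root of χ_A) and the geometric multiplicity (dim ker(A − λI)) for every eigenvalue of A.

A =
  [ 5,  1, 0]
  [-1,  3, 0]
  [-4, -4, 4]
λ = 4: alg = 3, geom = 2

Step 1 — factor the characteristic polynomial to read off the algebraic multiplicities:
  χ_A(x) = (x - 4)^3

Step 2 — compute geometric multiplicities via the rank-nullity identity g(λ) = n − rank(A − λI):
  rank(A − (4)·I) = 1, so dim ker(A − (4)·I) = n − 1 = 2

Summary:
  λ = 4: algebraic multiplicity = 3, geometric multiplicity = 2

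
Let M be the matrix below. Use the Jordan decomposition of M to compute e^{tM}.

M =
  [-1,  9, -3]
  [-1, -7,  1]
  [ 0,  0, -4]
e^{tM} =
  [3*t*exp(-4*t) + exp(-4*t), 9*t*exp(-4*t), -3*t*exp(-4*t)]
  [-t*exp(-4*t), -3*t*exp(-4*t) + exp(-4*t), t*exp(-4*t)]
  [0, 0, exp(-4*t)]

Strategy: write M = P · J · P⁻¹ where J is a Jordan canonical form, so e^{tM} = P · e^{tJ} · P⁻¹, and e^{tJ} can be computed block-by-block.

M has Jordan form
J =
  [-4,  1,  0]
  [ 0, -4,  0]
  [ 0,  0, -4]
(up to reordering of blocks).

Per-block formulas:
  For a 2×2 Jordan block J_2(-4): exp(t · J_2(-4)) = e^(-4t)·(I + t·N), where N is the 2×2 nilpotent shift.
  For a 1×1 block at λ = -4: exp(t · [-4]) = [e^(-4t)].

After assembling e^{tJ} and conjugating by P, we get:

e^{tM} =
  [3*t*exp(-4*t) + exp(-4*t), 9*t*exp(-4*t), -3*t*exp(-4*t)]
  [-t*exp(-4*t), -3*t*exp(-4*t) + exp(-4*t), t*exp(-4*t)]
  [0, 0, exp(-4*t)]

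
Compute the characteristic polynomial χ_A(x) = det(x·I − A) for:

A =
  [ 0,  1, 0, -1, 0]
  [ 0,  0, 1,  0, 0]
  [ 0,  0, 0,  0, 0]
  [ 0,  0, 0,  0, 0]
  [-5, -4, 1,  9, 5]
x^5 - 5*x^4

Expanding det(x·I − A) (e.g. by cofactor expansion or by noting that A is similar to its Jordan form J, which has the same characteristic polynomial as A) gives
  χ_A(x) = x^5 - 5*x^4
which factors as x^4*(x - 5). The eigenvalues (with algebraic multiplicities) are λ = 0 with multiplicity 4, λ = 5 with multiplicity 1.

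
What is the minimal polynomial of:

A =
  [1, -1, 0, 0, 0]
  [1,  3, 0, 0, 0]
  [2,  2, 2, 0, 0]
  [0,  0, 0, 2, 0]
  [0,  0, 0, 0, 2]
x^2 - 4*x + 4

The characteristic polynomial is χ_A(x) = (x - 2)^5, so the eigenvalues are known. The minimal polynomial is
  m_A(x) = Π_λ (x − λ)^{k_λ}
where k_λ is the size of the *largest* Jordan block for λ (equivalently, the smallest k with (A − λI)^k v = 0 for every generalised eigenvector v of λ).

  λ = 2: largest Jordan block has size 2, contributing (x − 2)^2

So m_A(x) = (x - 2)^2 = x^2 - 4*x + 4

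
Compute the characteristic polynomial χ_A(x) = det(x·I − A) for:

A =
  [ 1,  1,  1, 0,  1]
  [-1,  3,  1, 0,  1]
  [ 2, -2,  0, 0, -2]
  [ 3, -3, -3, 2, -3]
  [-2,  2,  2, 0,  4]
x^5 - 10*x^4 + 40*x^3 - 80*x^2 + 80*x - 32

Expanding det(x·I − A) (e.g. by cofactor expansion or by noting that A is similar to its Jordan form J, which has the same characteristic polynomial as A) gives
  χ_A(x) = x^5 - 10*x^4 + 40*x^3 - 80*x^2 + 80*x - 32
which factors as (x - 2)^5. The eigenvalues (with algebraic multiplicities) are λ = 2 with multiplicity 5.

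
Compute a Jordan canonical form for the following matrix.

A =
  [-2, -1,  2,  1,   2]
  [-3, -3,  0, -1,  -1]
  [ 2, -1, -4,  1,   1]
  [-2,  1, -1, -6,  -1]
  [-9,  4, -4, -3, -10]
J_3(-5) ⊕ J_2(-5)

The characteristic polynomial is
  det(x·I − A) = x^5 + 25*x^4 + 250*x^3 + 1250*x^2 + 3125*x + 3125 = (x + 5)^5

Eigenvalues and multiplicities (the geometric multiplicity of λ is n − rank(A − λI), which equals the number of Jordan blocks for λ):
  λ = -5: algebraic multiplicity = 5, geometric multiplicity = 2

Determining the block sizes for each eigenvalue:
  λ = -5: with am = 5 and gm = 2, the partition is not yet determined (e.g. several partitions of 5 into 2 parts exist). Let N = A − (-5)·I. Computing rank(N^1) = 3, rank(N^2) = 1, rank(N^3) = 0; the number of blocks of size ≥ j is rank(N^{j−1}) − rank(N^j), giving [2, 2, 1]. So we have 1 block(s) of size 3, 1 block(s) of size 2 → block sizes [3, 2]

Assembling the blocks gives a Jordan form
J =
  [-5,  1,  0,  0,  0]
  [ 0, -5,  1,  0,  0]
  [ 0,  0, -5,  0,  0]
  [ 0,  0,  0, -5,  1]
  [ 0,  0,  0,  0, -5]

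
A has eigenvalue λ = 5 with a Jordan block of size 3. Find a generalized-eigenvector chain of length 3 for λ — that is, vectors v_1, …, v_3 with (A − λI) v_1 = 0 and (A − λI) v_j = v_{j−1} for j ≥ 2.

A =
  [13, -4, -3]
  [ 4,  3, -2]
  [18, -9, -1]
A Jordan chain for λ = 5 of length 3:
v_1 = (-6, -12, 0)ᵀ
v_2 = (8, 4, 18)ᵀ
v_3 = (1, 0, 0)ᵀ

Let N = A − (5)·I. We want v_3 with N^3 v_3 = 0 but N^2 v_3 ≠ 0; then v_{j-1} := N · v_j for j = 3, …, 2.

Pick v_3 = (1, 0, 0)ᵀ.
Then v_2 = N · v_3 = (8, 4, 18)ᵀ.
Then v_1 = N · v_2 = (-6, -12, 0)ᵀ.

Sanity check: (A − (5)·I) v_1 = (0, 0, 0)ᵀ = 0. ✓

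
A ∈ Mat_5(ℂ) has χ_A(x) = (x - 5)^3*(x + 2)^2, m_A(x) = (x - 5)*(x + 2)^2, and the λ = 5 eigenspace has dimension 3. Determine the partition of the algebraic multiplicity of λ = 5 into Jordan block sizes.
Block sizes for λ = 5: [1, 1, 1]

Step 1 — from the characteristic polynomial, algebraic multiplicity of λ = 5 is 3. From dim ker(A − (5)·I) = 3, there are exactly 3 Jordan blocks for λ = 5.
Step 2 — from the minimal polynomial, the factor (x − 5) tells us the largest block for λ = 5 has size 1.
Step 3 — with total size 3, 3 blocks, and largest block 1, the block sizes (in nonincreasing order) are [1, 1, 1].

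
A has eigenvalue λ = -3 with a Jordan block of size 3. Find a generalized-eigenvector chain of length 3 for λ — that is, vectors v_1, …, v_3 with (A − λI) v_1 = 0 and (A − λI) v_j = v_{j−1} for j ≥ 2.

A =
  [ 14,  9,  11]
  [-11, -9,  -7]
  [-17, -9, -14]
A Jordan chain for λ = -3 of length 3:
v_1 = (3, -2, -3)ᵀ
v_2 = (17, -11, -17)ᵀ
v_3 = (1, 0, 0)ᵀ

Let N = A − (-3)·I. We want v_3 with N^3 v_3 = 0 but N^2 v_3 ≠ 0; then v_{j-1} := N · v_j for j = 3, …, 2.

Pick v_3 = (1, 0, 0)ᵀ.
Then v_2 = N · v_3 = (17, -11, -17)ᵀ.
Then v_1 = N · v_2 = (3, -2, -3)ᵀ.

Sanity check: (A − (-3)·I) v_1 = (0, 0, 0)ᵀ = 0. ✓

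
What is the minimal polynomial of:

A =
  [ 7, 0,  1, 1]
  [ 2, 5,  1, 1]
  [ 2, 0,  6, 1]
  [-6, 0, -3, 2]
x^2 - 10*x + 25

The characteristic polynomial is χ_A(x) = (x - 5)^4, so the eigenvalues are known. The minimal polynomial is
  m_A(x) = Π_λ (x − λ)^{k_λ}
where k_λ is the size of the *largest* Jordan block for λ (equivalently, the smallest k with (A − λI)^k v = 0 for every generalised eigenvector v of λ).

  λ = 5: largest Jordan block has size 2, contributing (x − 5)^2

So m_A(x) = (x - 5)^2 = x^2 - 10*x + 25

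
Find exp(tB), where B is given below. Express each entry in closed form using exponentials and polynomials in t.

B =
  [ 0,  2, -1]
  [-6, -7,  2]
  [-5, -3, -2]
e^{tB} =
  [t^2*exp(-3*t) + 3*t*exp(-3*t) + exp(-3*t), t^2*exp(-3*t)/2 + 2*t*exp(-3*t), -t*exp(-3*t)]
  [-2*t^2*exp(-3*t) - 6*t*exp(-3*t), -t^2*exp(-3*t) - 4*t*exp(-3*t) + exp(-3*t), 2*t*exp(-3*t)]
  [-t^2*exp(-3*t) - 5*t*exp(-3*t), -t^2*exp(-3*t)/2 - 3*t*exp(-3*t), t*exp(-3*t) + exp(-3*t)]

Strategy: write B = P · J · P⁻¹ where J is a Jordan canonical form, so e^{tB} = P · e^{tJ} · P⁻¹, and e^{tJ} can be computed block-by-block.

B has Jordan form
J =
  [-3,  1,  0]
  [ 0, -3,  1]
  [ 0,  0, -3]
(up to reordering of blocks).

Per-block formulas:
  For a 3×3 Jordan block J_3(-3): exp(t · J_3(-3)) = e^(-3t)·(I + t·N + (t^2/2)·N^2), where N is the 3×3 nilpotent shift.

After assembling e^{tJ} and conjugating by P, we get:

e^{tB} =
  [t^2*exp(-3*t) + 3*t*exp(-3*t) + exp(-3*t), t^2*exp(-3*t)/2 + 2*t*exp(-3*t), -t*exp(-3*t)]
  [-2*t^2*exp(-3*t) - 6*t*exp(-3*t), -t^2*exp(-3*t) - 4*t*exp(-3*t) + exp(-3*t), 2*t*exp(-3*t)]
  [-t^2*exp(-3*t) - 5*t*exp(-3*t), -t^2*exp(-3*t)/2 - 3*t*exp(-3*t), t*exp(-3*t) + exp(-3*t)]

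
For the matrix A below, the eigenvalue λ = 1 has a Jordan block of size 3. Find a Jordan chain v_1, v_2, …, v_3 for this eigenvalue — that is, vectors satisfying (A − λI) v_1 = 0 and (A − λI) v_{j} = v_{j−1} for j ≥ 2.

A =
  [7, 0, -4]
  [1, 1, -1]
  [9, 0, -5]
A Jordan chain for λ = 1 of length 3:
v_1 = (0, -3, 0)ᵀ
v_2 = (6, 1, 9)ᵀ
v_3 = (1, 0, 0)ᵀ

Let N = A − (1)·I. We want v_3 with N^3 v_3 = 0 but N^2 v_3 ≠ 0; then v_{j-1} := N · v_j for j = 3, …, 2.

Pick v_3 = (1, 0, 0)ᵀ.
Then v_2 = N · v_3 = (6, 1, 9)ᵀ.
Then v_1 = N · v_2 = (0, -3, 0)ᵀ.

Sanity check: (A − (1)·I) v_1 = (0, 0, 0)ᵀ = 0. ✓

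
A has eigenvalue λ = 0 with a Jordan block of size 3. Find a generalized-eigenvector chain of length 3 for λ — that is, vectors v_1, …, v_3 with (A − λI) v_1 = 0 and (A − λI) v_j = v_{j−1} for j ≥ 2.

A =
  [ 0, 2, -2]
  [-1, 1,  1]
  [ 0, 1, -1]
A Jordan chain for λ = 0 of length 3:
v_1 = (-2, -1, -1)ᵀ
v_2 = (0, -1, 0)ᵀ
v_3 = (1, 0, 0)ᵀ

Let N = A − (0)·I. We want v_3 with N^3 v_3 = 0 but N^2 v_3 ≠ 0; then v_{j-1} := N · v_j for j = 3, …, 2.

Pick v_3 = (1, 0, 0)ᵀ.
Then v_2 = N · v_3 = (0, -1, 0)ᵀ.
Then v_1 = N · v_2 = (-2, -1, -1)ᵀ.

Sanity check: (A − (0)·I) v_1 = (0, 0, 0)ᵀ = 0. ✓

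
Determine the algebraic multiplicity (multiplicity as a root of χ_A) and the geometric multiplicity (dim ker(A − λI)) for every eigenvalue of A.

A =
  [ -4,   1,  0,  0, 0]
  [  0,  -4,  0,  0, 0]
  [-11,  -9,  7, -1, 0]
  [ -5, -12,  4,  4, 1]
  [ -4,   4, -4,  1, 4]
λ = -4: alg = 2, geom = 1; λ = 5: alg = 3, geom = 1

Step 1 — factor the characteristic polynomial to read off the algebraic multiplicities:
  χ_A(x) = (x - 5)^3*(x + 4)^2

Step 2 — compute geometric multiplicities via the rank-nullity identity g(λ) = n − rank(A − λI):
  rank(A − (-4)·I) = 4, so dim ker(A − (-4)·I) = n − 4 = 1
  rank(A − (5)·I) = 4, so dim ker(A − (5)·I) = n − 4 = 1

Summary:
  λ = -4: algebraic multiplicity = 2, geometric multiplicity = 1
  λ = 5: algebraic multiplicity = 3, geometric multiplicity = 1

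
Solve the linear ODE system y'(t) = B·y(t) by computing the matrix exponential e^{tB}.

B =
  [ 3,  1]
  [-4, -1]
e^{tB} =
  [2*t*exp(t) + exp(t), t*exp(t)]
  [-4*t*exp(t), -2*t*exp(t) + exp(t)]

Strategy: write B = P · J · P⁻¹ where J is a Jordan canonical form, so e^{tB} = P · e^{tJ} · P⁻¹, and e^{tJ} can be computed block-by-block.

B has Jordan form
J =
  [1, 1]
  [0, 1]
(up to reordering of blocks).

Per-block formulas:
  For a 2×2 Jordan block J_2(1): exp(t · J_2(1)) = e^(1t)·(I + t·N), where N is the 2×2 nilpotent shift.

After assembling e^{tJ} and conjugating by P, we get:

e^{tB} =
  [2*t*exp(t) + exp(t), t*exp(t)]
  [-4*t*exp(t), -2*t*exp(t) + exp(t)]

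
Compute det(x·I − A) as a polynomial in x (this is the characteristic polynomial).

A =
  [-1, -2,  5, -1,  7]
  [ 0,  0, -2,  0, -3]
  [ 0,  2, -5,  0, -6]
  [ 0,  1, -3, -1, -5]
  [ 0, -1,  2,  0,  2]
x^5 + 5*x^4 + 10*x^3 + 10*x^2 + 5*x + 1

Expanding det(x·I − A) (e.g. by cofactor expansion or by noting that A is similar to its Jordan form J, which has the same characteristic polynomial as A) gives
  χ_A(x) = x^5 + 5*x^4 + 10*x^3 + 10*x^2 + 5*x + 1
which factors as (x + 1)^5. The eigenvalues (with algebraic multiplicities) are λ = -1 with multiplicity 5.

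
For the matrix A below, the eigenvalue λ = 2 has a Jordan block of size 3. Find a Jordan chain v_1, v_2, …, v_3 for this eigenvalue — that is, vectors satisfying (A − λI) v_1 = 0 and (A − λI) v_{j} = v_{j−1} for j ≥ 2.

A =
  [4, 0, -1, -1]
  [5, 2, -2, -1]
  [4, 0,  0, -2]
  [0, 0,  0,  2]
A Jordan chain for λ = 2 of length 3:
v_1 = (0, 2, 0, 0)ᵀ
v_2 = (2, 5, 4, 0)ᵀ
v_3 = (1, 0, 0, 0)ᵀ

Let N = A − (2)·I. We want v_3 with N^3 v_3 = 0 but N^2 v_3 ≠ 0; then v_{j-1} := N · v_j for j = 3, …, 2.

Pick v_3 = (1, 0, 0, 0)ᵀ.
Then v_2 = N · v_3 = (2, 5, 4, 0)ᵀ.
Then v_1 = N · v_2 = (0, 2, 0, 0)ᵀ.

Sanity check: (A − (2)·I) v_1 = (0, 0, 0, 0)ᵀ = 0. ✓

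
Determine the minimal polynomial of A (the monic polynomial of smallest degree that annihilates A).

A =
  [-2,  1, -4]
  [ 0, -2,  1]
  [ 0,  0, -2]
x^3 + 6*x^2 + 12*x + 8

The characteristic polynomial is χ_A(x) = (x + 2)^3, so the eigenvalues are known. The minimal polynomial is
  m_A(x) = Π_λ (x − λ)^{k_λ}
where k_λ is the size of the *largest* Jordan block for λ (equivalently, the smallest k with (A − λI)^k v = 0 for every generalised eigenvector v of λ).

  λ = -2: largest Jordan block has size 3, contributing (x + 2)^3

So m_A(x) = (x + 2)^3 = x^3 + 6*x^2 + 12*x + 8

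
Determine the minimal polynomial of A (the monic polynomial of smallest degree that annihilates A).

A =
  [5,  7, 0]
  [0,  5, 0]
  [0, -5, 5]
x^2 - 10*x + 25

The characteristic polynomial is χ_A(x) = (x - 5)^3, so the eigenvalues are known. The minimal polynomial is
  m_A(x) = Π_λ (x − λ)^{k_λ}
where k_λ is the size of the *largest* Jordan block for λ (equivalently, the smallest k with (A − λI)^k v = 0 for every generalised eigenvector v of λ).

  λ = 5: largest Jordan block has size 2, contributing (x − 5)^2

So m_A(x) = (x - 5)^2 = x^2 - 10*x + 25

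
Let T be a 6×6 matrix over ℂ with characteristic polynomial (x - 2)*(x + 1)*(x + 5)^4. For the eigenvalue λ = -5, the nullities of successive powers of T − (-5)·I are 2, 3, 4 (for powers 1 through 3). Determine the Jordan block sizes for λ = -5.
Block sizes for λ = -5: [3, 1]

From the dimensions of kernels of powers, the number of Jordan blocks of size at least j is d_j − d_{j−1} where d_j = dim ker(N^j) (with d_0 = 0). Computing the differences gives [2, 1, 1].
The number of blocks of size exactly k is (#blocks of size ≥ k) − (#blocks of size ≥ k + 1), so the partition is: 1 block(s) of size 1, 1 block(s) of size 3.
In nonincreasing order the block sizes are [3, 1].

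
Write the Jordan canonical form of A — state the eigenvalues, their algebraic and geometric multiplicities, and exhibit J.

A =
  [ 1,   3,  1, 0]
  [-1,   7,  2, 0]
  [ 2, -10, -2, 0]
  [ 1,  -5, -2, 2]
J_3(2) ⊕ J_1(2)

The characteristic polynomial is
  det(x·I − A) = x^4 - 8*x^3 + 24*x^2 - 32*x + 16 = (x - 2)^4

Eigenvalues and multiplicities (the geometric multiplicity of λ is n − rank(A − λI), which equals the number of Jordan blocks for λ):
  λ = 2: algebraic multiplicity = 4, geometric multiplicity = 2

Determining the block sizes for each eigenvalue:
  λ = 2: with am = 4 and gm = 2, the partition is not yet determined (e.g. several partitions of 4 into 2 parts exist). Let N = A − (2)·I. Computing rank(N^1) = 2, rank(N^2) = 1, rank(N^3) = 0; the number of blocks of size ≥ j is rank(N^{j−1}) − rank(N^j), giving [2, 1, 1]. So we have 1 block(s) of size 3, 1 block(s) of size 1 → block sizes [3, 1]

Assembling the blocks gives a Jordan form
J =
  [2, 1, 0, 0]
  [0, 2, 1, 0]
  [0, 0, 2, 0]
  [0, 0, 0, 2]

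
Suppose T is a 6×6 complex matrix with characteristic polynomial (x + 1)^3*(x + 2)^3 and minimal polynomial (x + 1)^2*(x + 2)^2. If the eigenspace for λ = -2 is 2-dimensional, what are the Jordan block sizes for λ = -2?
Block sizes for λ = -2: [2, 1]

Step 1 — from the characteristic polynomial, algebraic multiplicity of λ = -2 is 3. From dim ker(T − (-2)·I) = 2, there are exactly 2 Jordan blocks for λ = -2.
Step 2 — from the minimal polynomial, the factor (x + 2)^2 tells us the largest block for λ = -2 has size 2.
Step 3 — with total size 3, 2 blocks, and largest block 2, the block sizes (in nonincreasing order) are [2, 1].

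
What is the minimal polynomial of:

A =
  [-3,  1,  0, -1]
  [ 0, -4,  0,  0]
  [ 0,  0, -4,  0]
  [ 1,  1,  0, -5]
x^2 + 8*x + 16

The characteristic polynomial is χ_A(x) = (x + 4)^4, so the eigenvalues are known. The minimal polynomial is
  m_A(x) = Π_λ (x − λ)^{k_λ}
where k_λ is the size of the *largest* Jordan block for λ (equivalently, the smallest k with (A − λI)^k v = 0 for every generalised eigenvector v of λ).

  λ = -4: largest Jordan block has size 2, contributing (x + 4)^2

So m_A(x) = (x + 4)^2 = x^2 + 8*x + 16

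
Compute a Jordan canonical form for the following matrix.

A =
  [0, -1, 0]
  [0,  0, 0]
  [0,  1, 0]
J_2(0) ⊕ J_1(0)

The characteristic polynomial is
  det(x·I − A) = x^3

Eigenvalues and multiplicities (the geometric multiplicity of λ is n − rank(A − λI), which equals the number of Jordan blocks for λ):
  λ = 0: algebraic multiplicity = 3, geometric multiplicity = 2

Determining the block sizes for each eigenvalue:
  λ = 0: 2 blocks summing to 3 forces exactly one block of size 2 and the rest size 1 → block sizes [2, 1]

Assembling the blocks gives a Jordan form
J =
  [0, 1, 0]
  [0, 0, 0]
  [0, 0, 0]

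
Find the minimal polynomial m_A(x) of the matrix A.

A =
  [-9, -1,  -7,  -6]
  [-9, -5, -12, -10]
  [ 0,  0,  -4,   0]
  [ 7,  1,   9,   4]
x^4 + 14*x^3 + 72*x^2 + 160*x + 128

The characteristic polynomial is χ_A(x) = (x + 2)*(x + 4)^3, so the eigenvalues are known. The minimal polynomial is
  m_A(x) = Π_λ (x − λ)^{k_λ}
where k_λ is the size of the *largest* Jordan block for λ (equivalently, the smallest k with (A − λI)^k v = 0 for every generalised eigenvector v of λ).

  λ = -4: largest Jordan block has size 3, contributing (x + 4)^3
  λ = -2: largest Jordan block has size 1, contributing (x + 2)

So m_A(x) = (x + 2)*(x + 4)^3 = x^4 + 14*x^3 + 72*x^2 + 160*x + 128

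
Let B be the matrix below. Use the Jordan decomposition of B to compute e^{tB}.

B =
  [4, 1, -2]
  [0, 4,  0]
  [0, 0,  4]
e^{tB} =
  [exp(4*t), t*exp(4*t), -2*t*exp(4*t)]
  [0, exp(4*t), 0]
  [0, 0, exp(4*t)]

Strategy: write B = P · J · P⁻¹ where J is a Jordan canonical form, so e^{tB} = P · e^{tJ} · P⁻¹, and e^{tJ} can be computed block-by-block.

B has Jordan form
J =
  [4, 1, 0]
  [0, 4, 0]
  [0, 0, 4]
(up to reordering of blocks).

Per-block formulas:
  For a 1×1 block at λ = 4: exp(t · [4]) = [e^(4t)].
  For a 2×2 Jordan block J_2(4): exp(t · J_2(4)) = e^(4t)·(I + t·N), where N is the 2×2 nilpotent shift.

After assembling e^{tJ} and conjugating by P, we get:

e^{tB} =
  [exp(4*t), t*exp(4*t), -2*t*exp(4*t)]
  [0, exp(4*t), 0]
  [0, 0, exp(4*t)]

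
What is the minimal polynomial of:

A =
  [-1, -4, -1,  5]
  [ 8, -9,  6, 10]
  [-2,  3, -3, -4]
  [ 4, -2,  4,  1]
x^3 + 9*x^2 + 27*x + 27

The characteristic polynomial is χ_A(x) = (x + 3)^4, so the eigenvalues are known. The minimal polynomial is
  m_A(x) = Π_λ (x − λ)^{k_λ}
where k_λ is the size of the *largest* Jordan block for λ (equivalently, the smallest k with (A − λI)^k v = 0 for every generalised eigenvector v of λ).

  λ = -3: largest Jordan block has size 3, contributing (x + 3)^3

So m_A(x) = (x + 3)^3 = x^3 + 9*x^2 + 27*x + 27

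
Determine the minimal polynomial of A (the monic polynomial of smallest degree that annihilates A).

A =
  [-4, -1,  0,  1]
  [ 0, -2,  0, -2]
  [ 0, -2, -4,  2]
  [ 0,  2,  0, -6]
x^2 + 8*x + 16

The characteristic polynomial is χ_A(x) = (x + 4)^4, so the eigenvalues are known. The minimal polynomial is
  m_A(x) = Π_λ (x − λ)^{k_λ}
where k_λ is the size of the *largest* Jordan block for λ (equivalently, the smallest k with (A − λI)^k v = 0 for every generalised eigenvector v of λ).

  λ = -4: largest Jordan block has size 2, contributing (x + 4)^2

So m_A(x) = (x + 4)^2 = x^2 + 8*x + 16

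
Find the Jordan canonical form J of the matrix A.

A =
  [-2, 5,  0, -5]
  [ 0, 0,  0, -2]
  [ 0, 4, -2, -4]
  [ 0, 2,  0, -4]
J_2(-2) ⊕ J_1(-2) ⊕ J_1(-2)

The characteristic polynomial is
  det(x·I − A) = x^4 + 8*x^3 + 24*x^2 + 32*x + 16 = (x + 2)^4

Eigenvalues and multiplicities (the geometric multiplicity of λ is n − rank(A − λI), which equals the number of Jordan blocks for λ):
  λ = -2: algebraic multiplicity = 4, geometric multiplicity = 3

Determining the block sizes for each eigenvalue:
  λ = -2: 3 blocks summing to 4 forces exactly one block of size 2 and the rest size 1 → block sizes [2, 1, 1]

Assembling the blocks gives a Jordan form
J =
  [-2,  1,  0,  0]
  [ 0, -2,  0,  0]
  [ 0,  0, -2,  0]
  [ 0,  0,  0, -2]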